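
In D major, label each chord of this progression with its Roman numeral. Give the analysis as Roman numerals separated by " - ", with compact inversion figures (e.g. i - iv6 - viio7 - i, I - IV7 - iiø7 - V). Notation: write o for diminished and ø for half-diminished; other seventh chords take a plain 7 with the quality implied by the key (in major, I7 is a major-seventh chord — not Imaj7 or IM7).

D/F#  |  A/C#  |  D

D/F#: root D is the tonic; major triad there is I6.
A/C# has root A, degree 5 in D major, so V6.
D: major triad on D = scale degree 1 → I.

I6 - V6 - I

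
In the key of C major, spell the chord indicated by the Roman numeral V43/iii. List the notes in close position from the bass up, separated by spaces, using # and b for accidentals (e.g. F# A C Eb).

F# A B D#

The slash means an applied dominant: we want the dominant of iii. In C major, iii is E minor, and its dominant is built on B.
Building a dominant seventh chord on B gives B-D#-F#-A.
With the 43 figure the chord is in second inversion; from the bass F# upward in close position it reads F#-A-B-D#.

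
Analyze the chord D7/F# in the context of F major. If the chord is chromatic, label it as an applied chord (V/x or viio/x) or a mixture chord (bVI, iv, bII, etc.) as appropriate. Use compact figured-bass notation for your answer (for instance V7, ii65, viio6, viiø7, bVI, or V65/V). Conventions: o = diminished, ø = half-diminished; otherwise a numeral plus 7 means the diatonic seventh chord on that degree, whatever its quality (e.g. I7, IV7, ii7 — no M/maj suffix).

Stacked in thirds the chord is D-F#-A-C: a dominant seventh chord on D.
D is not a diatonic chord root with this quality in F major, but it lies a perfect fifth above G (ii), so the chord functions as an applied dominant of ii.
With F# in the bass the chord is in first inversion, so the figured bass is 65.

V65/ii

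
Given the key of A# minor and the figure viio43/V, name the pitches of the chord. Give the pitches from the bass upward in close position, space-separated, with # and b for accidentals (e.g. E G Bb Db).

viio43/V is a secondary leading-tone chord. The target V is E# in A# minor; the applied chord is rooted a semitone below, on D##.
Building a fully diminished seventh chord on D## gives D##-F##-A#-C#.
With the 43 figure the chord is in second inversion; from the bass A# upward in close position it reads A#-C#-D##-F##.

A# C# D## F##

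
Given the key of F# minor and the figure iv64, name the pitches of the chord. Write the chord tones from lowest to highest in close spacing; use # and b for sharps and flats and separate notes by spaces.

In F# minor, the fourth degree is B, and the diatonic chord built there is a minor triad.
That chord is spelled B-D-F#.
With the 64 figure the chord is in second inversion; from the bass F# upward in close position it reads F#-B-D.

F# B D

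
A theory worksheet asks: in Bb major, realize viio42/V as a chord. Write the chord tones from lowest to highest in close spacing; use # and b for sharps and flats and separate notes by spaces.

Db E G Bb

viio42/V is a secondary leading-tone chord. The target V is F in Bb major; the applied chord is rooted a semitone below, on E.
Building a fully diminished seventh chord on E gives E-G-Bb-Db.
The figured bass 42 indicates third inversion, placing the seventh (Db) in the bass: Db-E-G-Bb.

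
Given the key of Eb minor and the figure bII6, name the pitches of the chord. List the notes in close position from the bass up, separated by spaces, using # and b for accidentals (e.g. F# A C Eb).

Scale degree 2 in Eb minor is F; lowering it a half step gives Fb. bII6 is the Neapolitan sixth — a major triad on the lowered second degree, here in its customary first inversion.
So the chord is Fb-Ab-Cb, a major triad.
With the 6 figure the chord is in first inversion; from the bass Ab upward in close position it reads Ab-Cb-Fb.

Ab Cb Fb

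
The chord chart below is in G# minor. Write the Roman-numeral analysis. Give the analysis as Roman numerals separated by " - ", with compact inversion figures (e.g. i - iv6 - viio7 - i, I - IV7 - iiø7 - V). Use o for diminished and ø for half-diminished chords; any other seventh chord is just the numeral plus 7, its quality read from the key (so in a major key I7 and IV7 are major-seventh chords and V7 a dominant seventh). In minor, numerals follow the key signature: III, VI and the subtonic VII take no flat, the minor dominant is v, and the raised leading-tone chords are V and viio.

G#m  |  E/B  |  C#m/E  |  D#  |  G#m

i - VI64 - iv6 - V - i

G#m has root G#, degree 1 in G# minor, so i.
E/B: root E is the submediant; major triad there is VI64.
C#m/E: minor triad on C# = scale degree 4 → iv6.
D#: root D# is the dominant; major triad there is V.
G#m: root G# is the tonic; minor triad there is i.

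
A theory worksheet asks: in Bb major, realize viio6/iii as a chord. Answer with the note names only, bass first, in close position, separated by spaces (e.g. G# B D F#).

The slash marks an applied leading-tone chord: viio of iii. In Bb major, iii is D, so the leading tone to it is C#, a half step below.
Building a diminished triad on C# gives C#-E-G.
The figured bass 6 indicates first inversion, placing the third (E) in the bass: E-G-C#.

E G C#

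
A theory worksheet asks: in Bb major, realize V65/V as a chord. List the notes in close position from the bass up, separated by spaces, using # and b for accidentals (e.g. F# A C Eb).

E G Bb C

The slash means an applied dominant: we want the dominant of V. In Bb major, V is F major, and its dominant is built on C.
Building a dominant seventh chord on C gives C-E-G-Bb.
The figured bass 65 indicates first inversion, placing the third (E) in the bass: E-G-Bb-C.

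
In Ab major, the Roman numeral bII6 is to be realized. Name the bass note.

Db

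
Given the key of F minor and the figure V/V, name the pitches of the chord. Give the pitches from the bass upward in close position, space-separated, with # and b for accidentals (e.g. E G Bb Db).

V/V is a secondary dominant — the dominant triad of V. V in F minor is C, so the applied chord's root is G, a perfect fifth above.
Building a major triad on G gives G-B-D.

G B D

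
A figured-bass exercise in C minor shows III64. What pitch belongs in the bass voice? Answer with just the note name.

Bb

III in C minor has root Eb; the chord is Eb-G-Bb.
The figure 64 means second inversion — the fifth is in the bass.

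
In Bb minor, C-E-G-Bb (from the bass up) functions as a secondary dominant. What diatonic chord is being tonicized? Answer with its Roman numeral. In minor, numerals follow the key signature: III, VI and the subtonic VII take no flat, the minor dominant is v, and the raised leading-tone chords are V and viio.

V

The chord is a dominant seventh chord on C.
A dominant resolves down a perfect fifth: C → F. In Bb minor, F is scale degree 5, i.e. V.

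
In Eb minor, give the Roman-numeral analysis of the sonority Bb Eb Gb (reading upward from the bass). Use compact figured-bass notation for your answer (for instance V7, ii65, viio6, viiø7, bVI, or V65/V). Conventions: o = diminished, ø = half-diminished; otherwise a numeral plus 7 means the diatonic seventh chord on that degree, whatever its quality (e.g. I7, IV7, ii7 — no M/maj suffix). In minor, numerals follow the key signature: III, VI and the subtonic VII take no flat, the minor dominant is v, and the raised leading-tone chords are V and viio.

i64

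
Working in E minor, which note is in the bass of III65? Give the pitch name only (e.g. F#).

III in E minor has root G; the chord is G-B-D-F#.
The figure 65 means first inversion — the third is in the bass.

B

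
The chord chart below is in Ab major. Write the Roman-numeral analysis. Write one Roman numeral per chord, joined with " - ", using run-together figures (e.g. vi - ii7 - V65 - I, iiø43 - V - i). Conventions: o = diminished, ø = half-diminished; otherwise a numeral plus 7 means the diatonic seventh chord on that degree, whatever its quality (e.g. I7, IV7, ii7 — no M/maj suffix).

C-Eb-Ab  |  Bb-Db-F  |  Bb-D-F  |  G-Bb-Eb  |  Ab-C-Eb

I6 - ii - V/V - V6 - I

C-Eb-Ab: major triad on Ab = scale degree 1 → I6.
Bb-Db-F: minor triad on Bb = scale degree 2 → ii.
Bb-D-F: a major triad on Bb, the applied dominant of V → V/V.
G-Bb-Eb: major triad on Eb = scale degree 5 → V6.
Ab-C-Eb has root Ab, degree 1 in Ab major, so I.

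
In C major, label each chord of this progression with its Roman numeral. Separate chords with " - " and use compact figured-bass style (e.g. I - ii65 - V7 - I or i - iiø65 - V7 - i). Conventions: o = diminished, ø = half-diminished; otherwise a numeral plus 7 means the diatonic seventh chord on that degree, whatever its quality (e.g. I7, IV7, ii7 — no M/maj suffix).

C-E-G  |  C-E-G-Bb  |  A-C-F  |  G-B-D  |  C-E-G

I - V7/IV - IV6 - V - I

C-E-G: major triad on C = scale degree 1 → I.
C-E-G-Bb is the secondary dominant of IV (dominant seventh chord on C): V7/IV.
A-C-F: root F is the subdominant; major triad there is IV6.
G-B-D: root G is the dominant; major triad there is V.
C-E-G: major triad on C = scale degree 1 → I.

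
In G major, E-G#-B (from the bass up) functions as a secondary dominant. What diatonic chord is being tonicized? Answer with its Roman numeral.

ii

The chord is a major triad on E.
A dominant resolves down a perfect fifth: E → A. In G major, A is scale degree 2, i.e. ii.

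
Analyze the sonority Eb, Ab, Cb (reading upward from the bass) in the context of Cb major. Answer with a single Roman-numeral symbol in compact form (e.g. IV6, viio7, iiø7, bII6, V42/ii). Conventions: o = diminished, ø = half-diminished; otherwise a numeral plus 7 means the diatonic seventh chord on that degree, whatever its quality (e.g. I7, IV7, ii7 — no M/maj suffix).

Stacked in thirds the chord is Ab-Cb-Eb: a minor triad on Ab.
Ab is scale degree 6 in Cb major, and a minor triad on that degree is written vi.
With Eb in the bass the chord is in second inversion, so the figured bass is 64.

vi64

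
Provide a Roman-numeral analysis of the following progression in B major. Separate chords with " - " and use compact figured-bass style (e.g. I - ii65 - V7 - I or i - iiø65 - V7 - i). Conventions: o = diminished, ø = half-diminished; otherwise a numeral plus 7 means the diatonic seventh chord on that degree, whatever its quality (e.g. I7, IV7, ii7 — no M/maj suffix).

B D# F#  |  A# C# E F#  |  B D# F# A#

B-D#-F#: major triad on B = scale degree 1 → I.
A#-C#-E-F#: root F# is the dominant; dominant seventh chord there is V65.
B-D#-F#-A#: root B is the tonic; major seventh chord there is I7.

I - V65 - I7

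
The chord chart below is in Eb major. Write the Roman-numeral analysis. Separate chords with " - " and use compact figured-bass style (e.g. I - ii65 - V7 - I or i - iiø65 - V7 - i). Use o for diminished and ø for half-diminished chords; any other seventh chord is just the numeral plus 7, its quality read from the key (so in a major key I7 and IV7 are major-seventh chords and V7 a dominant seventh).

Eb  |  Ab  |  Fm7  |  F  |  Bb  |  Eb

Eb has root Eb, degree 1 in Eb major, so I.
Ab: root Ab is the subdominant; major triad there is IV.
Fm7 has root F, degree 2 in Eb major, so ii7.
F is the secondary dominant of V (major triad on F): V/V.
Bb has root Bb, degree 5 in Eb major, so V.
Eb: root Eb is the tonic; major triad there is I.

I - IV - ii7 - V/V - V - I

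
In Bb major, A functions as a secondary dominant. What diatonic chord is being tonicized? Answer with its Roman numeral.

The chord is a major triad on A.
A dominant resolves down a perfect fifth: A → D. In Bb major, D is scale degree 3, i.e. iii.

iii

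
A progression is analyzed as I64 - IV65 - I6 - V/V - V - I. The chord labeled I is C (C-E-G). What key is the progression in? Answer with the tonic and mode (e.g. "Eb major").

The anchor chord is a major triad on C, labeled I.
If C is scale degree 1 and the mode makes that degree carry a major triad, the tonic is C and the mode is major.

C major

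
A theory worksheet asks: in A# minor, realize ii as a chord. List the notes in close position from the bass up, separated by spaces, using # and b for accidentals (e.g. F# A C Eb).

Scale degree 2 in A# minor is B#; here the chord built on it is altered to a minor triad. ii is the minor supertonic, borrowed from the parallel major (the Dorian ii).
So the chord is B#-D#-F##.

B# D# F##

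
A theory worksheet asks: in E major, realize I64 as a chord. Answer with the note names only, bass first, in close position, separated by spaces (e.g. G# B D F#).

B E G#

In E major, the first degree is E, and the diatonic chord built there is a major triad.
Stacking thirds from E gives E-G#-B.
The figured bass 64 indicates second inversion, placing the fifth (B) in the bass: B-E-G#.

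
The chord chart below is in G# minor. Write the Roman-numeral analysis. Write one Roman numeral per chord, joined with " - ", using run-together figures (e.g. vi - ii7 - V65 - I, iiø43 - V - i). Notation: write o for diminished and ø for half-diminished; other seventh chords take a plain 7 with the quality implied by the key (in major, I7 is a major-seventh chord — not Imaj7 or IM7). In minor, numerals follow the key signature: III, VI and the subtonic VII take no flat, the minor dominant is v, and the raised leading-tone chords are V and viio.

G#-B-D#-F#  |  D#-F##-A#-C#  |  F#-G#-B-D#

G#-B-D#-F# has root G#, degree 1 in G# minor, so i7.
D#-F##-A#-C# has root D#, degree 5 in G# minor, so V7.
F#-G#-B-D# has root G#, degree 1 in G# minor, so i42.

i7 - V7 - i42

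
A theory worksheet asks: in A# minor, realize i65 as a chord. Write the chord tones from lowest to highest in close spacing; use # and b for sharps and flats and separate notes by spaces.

C# E# G# A#

In A# minor, scale degree 1 is A#, and the diatonic chord built there is a minor seventh chord.
That chord is spelled A#-C#-E#-G#.
With the 65 figure the chord is in first inversion; from the bass C# upward in close position it reads C#-E#-G#-A#.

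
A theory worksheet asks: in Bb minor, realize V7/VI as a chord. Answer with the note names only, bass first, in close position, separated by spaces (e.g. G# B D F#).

Db F Ab Cb

V7/VI is a secondary dominant — the dominant seventh of VI. VI in Bb minor is Gb, so the applied chord's root is Db, a perfect fifth above.
Building a dominant seventh chord on Db gives Db-F-Ab-Cb.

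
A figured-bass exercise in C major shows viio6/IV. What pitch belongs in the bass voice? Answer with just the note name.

G

The applied chord viio6/IV is rooted on E: E-G-Bb.
The figure 6 means first inversion — the third is in the bass.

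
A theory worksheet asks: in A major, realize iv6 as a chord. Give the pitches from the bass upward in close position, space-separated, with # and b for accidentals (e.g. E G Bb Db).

F A D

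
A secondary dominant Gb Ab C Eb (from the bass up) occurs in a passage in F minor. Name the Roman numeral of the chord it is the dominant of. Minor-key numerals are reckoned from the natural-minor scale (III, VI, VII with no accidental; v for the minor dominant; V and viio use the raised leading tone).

The chord is a dominant seventh chord on Ab.
A dominant resolves down a perfect fifth: Ab → Db. In F minor, Db is scale degree 6, i.e. VI.

VI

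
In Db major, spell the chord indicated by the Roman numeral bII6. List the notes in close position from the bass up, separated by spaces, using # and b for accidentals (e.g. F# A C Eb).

Gb Bbb Ebb

bII6 is the Neapolitan sixth — a major triad on the lowered second degree, here in its customary first inversion. In Db major that root is Ebb.
So the chord is Ebb-Gb-Bbb.
With the 6 figure the chord is in first inversion; from the bass Gb upward in close position it reads Gb-Bbb-Ebb.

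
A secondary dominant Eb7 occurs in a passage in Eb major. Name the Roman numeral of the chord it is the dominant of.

The chord is a dominant seventh chord on Eb.
A dominant resolves down a perfect fifth: Eb → Ab. In Eb major, Ab is scale degree 4, i.e. IV.

IV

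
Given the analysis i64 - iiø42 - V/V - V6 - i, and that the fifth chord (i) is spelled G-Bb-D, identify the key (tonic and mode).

G minor

i is given as G-Bb-D — a minor triad with root G.
If G is scale degree 1 and the mode makes that degree carry a minor triad, the tonic is G and the mode is minor.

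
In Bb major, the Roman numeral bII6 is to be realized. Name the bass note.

bII in Bb major has root Cb; the chord is Cb-Eb-Gb.
The figure 6 means first inversion — the third is in the bass.

Eb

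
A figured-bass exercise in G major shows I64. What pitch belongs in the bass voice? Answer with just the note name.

I in G major has root G; the chord is G-B-D.
The figure 64 means second inversion — the fifth is in the bass.

D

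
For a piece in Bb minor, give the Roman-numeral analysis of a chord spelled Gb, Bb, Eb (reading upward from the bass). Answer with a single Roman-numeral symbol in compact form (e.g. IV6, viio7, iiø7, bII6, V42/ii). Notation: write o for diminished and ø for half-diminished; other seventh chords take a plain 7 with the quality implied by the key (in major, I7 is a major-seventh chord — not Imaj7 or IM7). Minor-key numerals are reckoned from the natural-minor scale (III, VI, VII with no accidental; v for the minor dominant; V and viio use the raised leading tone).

The pitches Eb-Gb-Bb form a minor triad rooted on Eb.
In Bb minor, Eb is the subdominant; the diatonic minor triad there is iv.
With Gb in the bass the chord is in first inversion, so the figured bass is 6.

iv6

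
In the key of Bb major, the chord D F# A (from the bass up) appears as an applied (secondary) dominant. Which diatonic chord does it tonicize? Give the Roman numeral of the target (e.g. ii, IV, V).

The chord is a major triad on D.
A dominant resolves down a perfect fifth: D → G. In Bb major, G is scale degree 6, i.e. vi.

vi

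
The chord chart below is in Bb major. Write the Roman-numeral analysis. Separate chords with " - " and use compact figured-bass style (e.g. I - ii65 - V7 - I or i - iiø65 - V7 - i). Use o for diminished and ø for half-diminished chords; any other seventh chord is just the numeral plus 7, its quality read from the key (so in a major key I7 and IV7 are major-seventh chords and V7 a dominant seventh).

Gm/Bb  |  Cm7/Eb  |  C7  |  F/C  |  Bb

vi6 - ii65 - V7/V - V64 - I

Gm/Bb has root G, degree 6 in Bb major, so vi6.
Cm7/Eb has root C, degree 2 in Bb major, so ii65.
C7 is the secondary dominant of V (dominant seventh chord on C): V7/V.
F/C: root F is the dominant; major triad there is V64.
Bb: root Bb is the tonic; major triad there is I.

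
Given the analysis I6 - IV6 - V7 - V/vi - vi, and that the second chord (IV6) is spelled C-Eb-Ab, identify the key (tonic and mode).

Eb major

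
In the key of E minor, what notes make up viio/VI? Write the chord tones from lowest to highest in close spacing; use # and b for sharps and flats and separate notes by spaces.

The slash marks an applied leading-tone chord: viio of VI. In E minor, VI is C, so the leading tone to it is B, a half step below.
Building a diminished triad on B gives B-D-F.

B D F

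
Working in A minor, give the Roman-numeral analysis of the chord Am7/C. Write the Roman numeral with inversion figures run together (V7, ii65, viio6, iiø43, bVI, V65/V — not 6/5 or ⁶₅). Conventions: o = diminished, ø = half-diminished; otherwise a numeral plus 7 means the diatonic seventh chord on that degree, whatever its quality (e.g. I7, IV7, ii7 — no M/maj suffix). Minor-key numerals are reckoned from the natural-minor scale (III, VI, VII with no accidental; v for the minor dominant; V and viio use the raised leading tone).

i65

The pitches A-C-E-G form a minor seventh chord rooted on A.
In A minor, A is the tonic; the diatonic minor seventh chord there is i7.
With C in the bass the chord is in first inversion, so the figured bass is 65.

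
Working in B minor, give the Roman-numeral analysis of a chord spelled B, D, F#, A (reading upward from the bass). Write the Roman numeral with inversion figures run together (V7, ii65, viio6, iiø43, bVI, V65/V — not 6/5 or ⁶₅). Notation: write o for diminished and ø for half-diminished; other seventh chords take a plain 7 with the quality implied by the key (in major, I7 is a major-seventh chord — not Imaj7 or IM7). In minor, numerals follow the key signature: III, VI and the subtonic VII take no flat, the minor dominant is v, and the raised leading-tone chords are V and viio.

i7

The pitches B-D-F#-A form a minor seventh chord rooted on B.
In B minor, B is the tonic; the diatonic minor seventh chord there is i7.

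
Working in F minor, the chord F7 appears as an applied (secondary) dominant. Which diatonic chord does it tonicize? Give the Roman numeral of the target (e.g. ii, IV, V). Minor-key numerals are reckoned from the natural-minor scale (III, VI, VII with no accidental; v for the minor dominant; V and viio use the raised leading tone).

The chord is a dominant seventh chord on F.
A dominant resolves down a perfect fifth: F → Bb. In F minor, Bb is scale degree 4, i.e. iv.

iv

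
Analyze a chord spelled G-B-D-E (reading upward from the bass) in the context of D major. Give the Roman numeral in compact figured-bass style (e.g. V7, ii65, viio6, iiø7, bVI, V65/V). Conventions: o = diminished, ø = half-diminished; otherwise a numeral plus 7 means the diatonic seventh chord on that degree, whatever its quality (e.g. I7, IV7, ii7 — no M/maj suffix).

The pitches E-G-B-D form a minor seventh chord rooted on E.
E is scale degree 2 in D major, and a minor seventh chord on that degree is written ii7.
With G in the bass the chord is in first inversion, so the figured bass is 65.

ii65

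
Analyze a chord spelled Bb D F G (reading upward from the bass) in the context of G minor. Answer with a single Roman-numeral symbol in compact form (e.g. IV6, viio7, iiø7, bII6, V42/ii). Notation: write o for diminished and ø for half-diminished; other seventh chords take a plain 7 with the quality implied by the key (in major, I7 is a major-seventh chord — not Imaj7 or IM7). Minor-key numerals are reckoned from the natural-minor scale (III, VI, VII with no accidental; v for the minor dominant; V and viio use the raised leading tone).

Stacked in thirds the chord is G-Bb-D-F: a minor seventh chord on G.
In G minor, G is the tonic; the diatonic minor seventh chord there is i7.
With Bb in the bass the chord is in first inversion, so the figured bass is 65.

i65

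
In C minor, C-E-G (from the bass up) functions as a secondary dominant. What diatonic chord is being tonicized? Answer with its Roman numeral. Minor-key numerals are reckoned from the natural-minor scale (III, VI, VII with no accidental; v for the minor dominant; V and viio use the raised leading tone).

The chord is a major triad on C.
A dominant resolves down a perfect fifth: C → F. In C minor, F is scale degree 4, i.e. iv.

iv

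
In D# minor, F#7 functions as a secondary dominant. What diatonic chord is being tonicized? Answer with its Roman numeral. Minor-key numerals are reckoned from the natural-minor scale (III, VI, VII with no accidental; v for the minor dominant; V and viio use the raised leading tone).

VI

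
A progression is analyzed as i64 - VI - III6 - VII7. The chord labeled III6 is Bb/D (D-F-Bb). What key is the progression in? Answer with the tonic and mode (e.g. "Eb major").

The anchor chord is a major triad on Bb, labeled III6.
III6 on Bb implies Bb is the mediant; that puts the tonic at G, and the uppercase numeral fits minor mode.

G minor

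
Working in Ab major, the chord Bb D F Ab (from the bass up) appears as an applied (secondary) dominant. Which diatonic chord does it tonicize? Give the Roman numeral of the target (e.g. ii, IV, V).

The chord is a dominant seventh chord on Bb.
A dominant resolves down a perfect fifth: Bb → Eb. In Ab major, Eb is scale degree 5, i.e. V.

V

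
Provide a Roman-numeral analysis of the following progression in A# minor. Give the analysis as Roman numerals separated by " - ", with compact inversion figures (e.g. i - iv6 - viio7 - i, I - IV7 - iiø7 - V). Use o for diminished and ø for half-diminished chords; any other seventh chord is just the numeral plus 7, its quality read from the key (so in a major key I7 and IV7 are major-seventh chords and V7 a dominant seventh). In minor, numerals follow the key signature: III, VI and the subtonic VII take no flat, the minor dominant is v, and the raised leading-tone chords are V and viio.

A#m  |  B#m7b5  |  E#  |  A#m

i - iiø7 - V - i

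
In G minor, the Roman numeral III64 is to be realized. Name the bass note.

F

III in G minor has root Bb; the chord is Bb-D-F.
The figure 64 means second inversion — the fifth is in the bass.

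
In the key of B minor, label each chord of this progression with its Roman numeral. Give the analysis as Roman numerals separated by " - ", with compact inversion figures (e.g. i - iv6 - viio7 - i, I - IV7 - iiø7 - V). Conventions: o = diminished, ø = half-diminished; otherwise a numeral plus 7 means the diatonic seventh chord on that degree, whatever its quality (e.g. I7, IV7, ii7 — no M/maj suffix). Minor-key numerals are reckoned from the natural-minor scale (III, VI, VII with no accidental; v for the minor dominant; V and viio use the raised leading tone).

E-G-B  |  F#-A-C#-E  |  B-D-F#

E-G-B has root E, degree 4 in B minor, so iv.
F#-A-C#-E: root F# is the dominant; minor seventh chord there is v7.
B-D-F#: root B is the tonic; minor triad there is i.

iv - v7 - i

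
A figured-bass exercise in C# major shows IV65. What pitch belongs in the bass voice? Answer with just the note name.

IV in C# major has root F#; the chord is F#-A#-C#-E#.
The figure 65 means first inversion — the third is in the bass.

A#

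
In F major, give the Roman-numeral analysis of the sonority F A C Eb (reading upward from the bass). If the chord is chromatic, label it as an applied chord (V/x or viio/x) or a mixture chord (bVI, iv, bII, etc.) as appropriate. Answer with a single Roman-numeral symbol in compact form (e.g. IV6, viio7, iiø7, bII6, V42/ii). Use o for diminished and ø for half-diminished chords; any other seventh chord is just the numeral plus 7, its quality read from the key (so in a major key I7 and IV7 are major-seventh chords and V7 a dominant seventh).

V7/IV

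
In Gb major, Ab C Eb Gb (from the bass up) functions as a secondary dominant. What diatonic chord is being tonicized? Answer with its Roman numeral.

V

The chord is a dominant seventh chord on Ab.
A dominant resolves down a perfect fifth: Ab → Db. In Gb major, Db is scale degree 5, i.e. V.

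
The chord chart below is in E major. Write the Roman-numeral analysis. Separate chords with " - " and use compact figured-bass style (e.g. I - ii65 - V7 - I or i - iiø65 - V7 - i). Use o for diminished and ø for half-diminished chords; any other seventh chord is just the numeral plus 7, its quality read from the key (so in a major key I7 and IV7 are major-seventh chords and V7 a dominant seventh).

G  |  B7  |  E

bIII - V7 - I

G: G with this quality isn't in the key; it's bIII, borrowed from the parallel minor.
B7: dominant seventh chord on B = scale degree 5 → V7.
E has root E, degree 1 in E major, so I.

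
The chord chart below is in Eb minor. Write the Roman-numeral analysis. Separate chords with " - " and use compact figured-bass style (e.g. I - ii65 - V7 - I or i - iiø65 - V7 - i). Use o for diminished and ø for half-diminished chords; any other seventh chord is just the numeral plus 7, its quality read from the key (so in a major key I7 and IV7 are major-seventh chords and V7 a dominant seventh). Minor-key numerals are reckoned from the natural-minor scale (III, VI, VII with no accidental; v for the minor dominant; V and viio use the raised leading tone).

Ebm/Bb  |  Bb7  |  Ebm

Ebm/Bb has root Eb, degree 1 in Eb minor, so i64.
Bb7: root Bb is the dominant; dominant seventh chord there is V7.
Ebm: root Eb is the tonic; minor triad there is i.

i64 - V7 - i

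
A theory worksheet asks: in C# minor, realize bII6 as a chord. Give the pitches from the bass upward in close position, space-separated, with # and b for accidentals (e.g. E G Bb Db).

F# A D

Scale degree 2 in C# minor is D#; lowering it a half step gives D. bII6 is the Neapolitan sixth — a major triad on the lowered second degree, here in its customary first inversion.
So the chord is D-F#-A, a major triad.
With the 6 figure the chord is in first inversion; from the bass F# upward in close position it reads F#-A-D.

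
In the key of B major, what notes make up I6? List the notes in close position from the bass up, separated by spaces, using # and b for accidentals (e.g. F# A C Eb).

The numeral's case and figure indicate a major triad. In B major its root, the first degree, is B.
That chord is spelled B-D#-F#.
With the 6 figure the chord is in first inversion; from the bass D# upward in close position it reads D#-F#-B.

D# F# B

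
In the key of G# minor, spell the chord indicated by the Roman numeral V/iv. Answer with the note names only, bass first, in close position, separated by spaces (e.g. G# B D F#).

G# B# D#

V/iv is a secondary dominant — the dominant triad of iv. iv in G# minor is C#, so the applied chord's root is G#, a perfect fifth above.
Building a major triad on G# gives G#-B#-D#.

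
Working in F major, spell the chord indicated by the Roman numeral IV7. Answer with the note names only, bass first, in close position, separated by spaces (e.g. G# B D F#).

Bb D F A

In F major, the subdominant is Bb, and the diatonic chord built there is a major seventh chord.
That chord is spelled Bb-D-F-A.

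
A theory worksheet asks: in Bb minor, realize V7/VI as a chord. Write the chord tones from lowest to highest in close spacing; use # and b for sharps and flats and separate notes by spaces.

The slash means an applied dominant: we want the dominant of VI. In Bb minor, VI is Gb major, and its dominant is built on Db.
Building a dominant seventh chord on Db gives Db-F-Ab-Cb.

Db F Ab Cb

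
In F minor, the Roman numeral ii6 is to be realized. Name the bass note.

ii in F minor has root G; the chord is G-Bb-D.
The figure 6 means first inversion — the third is in the bass.

Bb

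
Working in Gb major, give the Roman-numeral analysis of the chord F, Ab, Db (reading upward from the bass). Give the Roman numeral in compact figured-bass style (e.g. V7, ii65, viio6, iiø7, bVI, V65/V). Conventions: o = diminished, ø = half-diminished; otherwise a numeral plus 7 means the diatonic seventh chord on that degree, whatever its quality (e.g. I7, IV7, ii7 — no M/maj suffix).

V6

The pitches Db-F-Ab form a major triad rooted on Db.
In Gb major, Db is the dominant; the diatonic major triad there is V.
With F in the bass the chord is in first inversion, so the figured bass is 6.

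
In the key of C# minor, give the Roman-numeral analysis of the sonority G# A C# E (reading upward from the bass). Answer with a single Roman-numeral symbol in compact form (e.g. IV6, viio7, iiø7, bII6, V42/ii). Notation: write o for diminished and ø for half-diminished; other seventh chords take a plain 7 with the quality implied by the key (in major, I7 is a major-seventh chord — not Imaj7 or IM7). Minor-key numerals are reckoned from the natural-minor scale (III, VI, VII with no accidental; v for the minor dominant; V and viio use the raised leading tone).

VI42

The pitches A-C#-E-G# form a major seventh chord rooted on A.
A is scale degree 6 in C# minor, and a major seventh chord on that degree is written VI7.
With G# in the bass the chord is in third inversion, so the figured bass is 42.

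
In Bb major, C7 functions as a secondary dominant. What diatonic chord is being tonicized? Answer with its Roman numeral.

V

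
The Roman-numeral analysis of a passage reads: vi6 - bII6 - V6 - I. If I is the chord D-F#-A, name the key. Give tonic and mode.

D major

The chord D is a major triad rooted on D; its label is I.
If D is scale degree 1 and the mode makes that degree carry a major triad, the tonic is D and the mode is major.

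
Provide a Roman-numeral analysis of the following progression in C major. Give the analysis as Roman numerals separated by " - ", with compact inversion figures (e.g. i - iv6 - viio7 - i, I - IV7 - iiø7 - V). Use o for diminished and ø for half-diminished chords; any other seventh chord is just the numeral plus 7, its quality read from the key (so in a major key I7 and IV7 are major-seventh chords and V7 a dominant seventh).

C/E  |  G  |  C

C/E has root C, degree 1 in C major, so I6.
G has root G, degree 5 in C major, so V.
C: root C is the tonic; major triad there is I.

I6 - V - I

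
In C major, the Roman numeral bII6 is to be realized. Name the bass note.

bII in C major has root Db; the chord is Db-F-Ab.
The figure 6 means first inversion — the third is in the bass.

F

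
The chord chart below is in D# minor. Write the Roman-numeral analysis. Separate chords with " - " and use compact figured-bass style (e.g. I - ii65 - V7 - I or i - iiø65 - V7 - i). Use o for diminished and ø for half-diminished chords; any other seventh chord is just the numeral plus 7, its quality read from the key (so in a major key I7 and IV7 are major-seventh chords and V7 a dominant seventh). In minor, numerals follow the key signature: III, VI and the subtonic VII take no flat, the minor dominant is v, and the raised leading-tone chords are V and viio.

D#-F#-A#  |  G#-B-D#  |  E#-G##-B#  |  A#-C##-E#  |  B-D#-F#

i - iv - V/V - V - VI

D#-F#-A# has root D#, degree 1 in D# minor, so i.
G#-B-D#: root G# is the subdominant; minor triad there is iv.
E#-G##-B#: a major triad on E#, the applied dominant of V → V/V.
A#-C##-E#: root A# is the dominant; major triad there is V.
B-D#-F#: root B is the submediant; major triad there is VI.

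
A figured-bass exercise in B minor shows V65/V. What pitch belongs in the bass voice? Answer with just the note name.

E#

The applied chord V65/V is rooted on C#: C#-E#-G#-B.
The figure 65 means first inversion — the third is in the bass.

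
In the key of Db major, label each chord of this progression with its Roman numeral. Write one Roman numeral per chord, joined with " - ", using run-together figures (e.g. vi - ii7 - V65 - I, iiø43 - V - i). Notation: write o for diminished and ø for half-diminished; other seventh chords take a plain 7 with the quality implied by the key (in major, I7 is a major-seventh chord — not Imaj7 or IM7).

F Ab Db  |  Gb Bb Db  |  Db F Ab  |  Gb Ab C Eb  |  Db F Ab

F-Ab-Db: major triad on Db = scale degree 1 → I6.
Gb-Bb-Db: major triad on Gb = scale degree 4 → IV.
Db-F-Ab: root Db is the tonic; major triad there is I.
Gb-Ab-C-Eb has root Ab, degree 5 in Db major, so V42.
Db-F-Ab has root Db, degree 1 in Db major, so I.

I6 - IV - I - V42 - I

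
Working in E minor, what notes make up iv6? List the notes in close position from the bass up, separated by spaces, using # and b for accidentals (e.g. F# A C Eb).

In E minor, the fourth degree is A, and the diatonic chord built there is a minor triad.
That chord is spelled A-C-E.
The figured bass 6 indicates first inversion, placing the third (C) in the bass: C-E-A.

C E A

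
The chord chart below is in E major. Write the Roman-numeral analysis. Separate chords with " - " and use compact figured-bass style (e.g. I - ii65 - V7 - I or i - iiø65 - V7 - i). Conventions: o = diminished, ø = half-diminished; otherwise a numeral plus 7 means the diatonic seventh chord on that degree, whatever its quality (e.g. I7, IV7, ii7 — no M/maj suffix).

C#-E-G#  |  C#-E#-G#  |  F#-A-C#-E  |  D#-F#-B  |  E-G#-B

vi - V/ii - ii7 - V6 - I

C#-E-G#: minor triad on C# = scale degree 6 → vi.
C#-E#-G#: a major triad on C#, the applied dominant of ii → V/ii.
F#-A-C#-E: minor seventh chord on F# = scale degree 2 → ii7.
D#-F#-B: major triad on B = scale degree 5 → V6.
E-G#-B has root E, degree 1 in E major, so I.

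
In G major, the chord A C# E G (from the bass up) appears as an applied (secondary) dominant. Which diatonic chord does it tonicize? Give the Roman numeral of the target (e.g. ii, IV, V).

V

The chord is a dominant seventh chord on A.
A dominant resolves down a perfect fifth: A → D. In G major, D is scale degree 5, i.e. V.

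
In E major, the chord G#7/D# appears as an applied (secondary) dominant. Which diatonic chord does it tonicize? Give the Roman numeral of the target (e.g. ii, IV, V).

The chord is a dominant seventh chord on G#.
A dominant resolves down a perfect fifth: G# → C#. In E major, C# is scale degree 6, i.e. vi.

vi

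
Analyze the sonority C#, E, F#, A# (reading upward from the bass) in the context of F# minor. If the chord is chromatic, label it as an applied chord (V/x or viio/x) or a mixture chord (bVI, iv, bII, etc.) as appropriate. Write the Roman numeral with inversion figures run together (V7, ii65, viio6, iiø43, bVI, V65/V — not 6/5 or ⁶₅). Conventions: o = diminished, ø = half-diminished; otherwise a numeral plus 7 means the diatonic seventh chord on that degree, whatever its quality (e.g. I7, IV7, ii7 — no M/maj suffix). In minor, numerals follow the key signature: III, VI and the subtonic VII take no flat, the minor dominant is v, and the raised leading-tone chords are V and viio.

V43/iv

The pitches F#-A#-C#-E form a dominant seventh chord rooted on F#.
F# is not a diatonic chord root with this quality in F# minor, but it lies a perfect fifth above B (iv), so the chord functions as an applied dominant of iv.
With C# in the bass the chord is in second inversion, so the figured bass is 43.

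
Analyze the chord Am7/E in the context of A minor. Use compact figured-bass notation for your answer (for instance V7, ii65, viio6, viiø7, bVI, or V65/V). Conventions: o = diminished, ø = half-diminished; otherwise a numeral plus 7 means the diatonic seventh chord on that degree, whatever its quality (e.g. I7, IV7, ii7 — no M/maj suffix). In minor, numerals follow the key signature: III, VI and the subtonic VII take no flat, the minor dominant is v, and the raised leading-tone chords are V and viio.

i43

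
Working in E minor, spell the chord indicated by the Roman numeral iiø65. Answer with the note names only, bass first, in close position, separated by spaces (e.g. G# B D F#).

The numeral's case and figure indicate a half-diminished seventh chord. In E minor its root, the supertonic, is F#.
Stacking thirds from F# gives F#-A-C-E.
The figured bass 65 indicates first inversion, placing the third (A) in the bass: A-C-E-F#.

A C E F#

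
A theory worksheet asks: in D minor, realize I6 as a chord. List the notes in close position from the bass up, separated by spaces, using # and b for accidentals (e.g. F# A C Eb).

F# A D

I6 is the major tonic (Picardy third), borrowed from the parallel major. In D minor that root is D.
So the chord is D-F#-A, a major triad.
The figured bass 6 indicates first inversion, placing the third (F#) in the bass: F#-A-D.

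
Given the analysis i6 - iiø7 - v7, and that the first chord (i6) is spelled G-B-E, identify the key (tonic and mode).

E minor

The anchor chord is a minor triad on E, labeled i6.
If E is scale degree 1 and the mode makes that degree carry a minor triad, the tonic is E and the mode is minor.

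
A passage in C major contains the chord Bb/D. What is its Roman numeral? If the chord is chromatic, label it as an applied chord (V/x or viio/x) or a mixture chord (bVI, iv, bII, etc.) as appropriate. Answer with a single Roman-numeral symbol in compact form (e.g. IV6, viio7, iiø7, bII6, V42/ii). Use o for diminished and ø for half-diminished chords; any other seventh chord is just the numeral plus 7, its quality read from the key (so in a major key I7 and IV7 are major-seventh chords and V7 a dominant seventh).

bVII6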